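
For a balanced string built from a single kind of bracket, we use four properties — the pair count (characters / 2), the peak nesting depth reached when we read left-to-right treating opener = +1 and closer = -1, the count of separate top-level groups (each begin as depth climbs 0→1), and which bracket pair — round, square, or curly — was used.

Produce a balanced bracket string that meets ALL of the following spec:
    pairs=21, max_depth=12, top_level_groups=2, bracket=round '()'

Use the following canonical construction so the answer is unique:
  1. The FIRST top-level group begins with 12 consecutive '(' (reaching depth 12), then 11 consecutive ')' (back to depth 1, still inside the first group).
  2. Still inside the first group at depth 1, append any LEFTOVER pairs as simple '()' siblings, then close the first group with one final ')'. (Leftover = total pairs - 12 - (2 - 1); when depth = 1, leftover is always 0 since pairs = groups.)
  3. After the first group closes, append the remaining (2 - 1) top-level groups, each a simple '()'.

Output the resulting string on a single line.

Answer: (((((((((((()))))))))))()()()()()()()())()

Derivation:
Spec: pairs=21 depth=12 groups=2
Leftover pairs = 21 - 12 - (2-1) = 8
First group: deep chain of depth 12 + 8 sibling pairs
Remaining 1 groups: simple '()' each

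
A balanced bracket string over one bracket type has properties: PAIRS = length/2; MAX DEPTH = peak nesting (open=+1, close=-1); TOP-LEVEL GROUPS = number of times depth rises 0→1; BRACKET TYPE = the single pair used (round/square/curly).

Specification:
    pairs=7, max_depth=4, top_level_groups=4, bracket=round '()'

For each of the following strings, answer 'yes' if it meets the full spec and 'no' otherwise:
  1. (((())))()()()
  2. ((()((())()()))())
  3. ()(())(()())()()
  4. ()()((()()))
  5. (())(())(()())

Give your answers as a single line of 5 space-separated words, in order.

String 1 '(((())))()()()': depth seq [1 2 3 4 3 2 1 0 1 0 1 0 1 0]
  -> pairs=7 depth=4 groups=4 -> yes
String 2 '((()((())()()))())': depth seq [1 2 3 2 3 4 5 4 3 4 3 4 3 2 1 2 1 0]
  -> pairs=9 depth=5 groups=1 -> no
String 3 '()(())(()())()()': depth seq [1 0 1 2 1 0 1 2 1 2 1 0 1 0 1 0]
  -> pairs=8 depth=2 groups=5 -> no
String 4 '()()((()()))': depth seq [1 0 1 0 1 2 3 2 3 2 1 0]
  -> pairs=6 depth=3 groups=3 -> no
String 5 '(())(())(()())': depth seq [1 2 1 0 1 2 1 0 1 2 1 2 1 0]
  -> pairs=7 depth=2 groups=3 -> no

Answer: yes no no no no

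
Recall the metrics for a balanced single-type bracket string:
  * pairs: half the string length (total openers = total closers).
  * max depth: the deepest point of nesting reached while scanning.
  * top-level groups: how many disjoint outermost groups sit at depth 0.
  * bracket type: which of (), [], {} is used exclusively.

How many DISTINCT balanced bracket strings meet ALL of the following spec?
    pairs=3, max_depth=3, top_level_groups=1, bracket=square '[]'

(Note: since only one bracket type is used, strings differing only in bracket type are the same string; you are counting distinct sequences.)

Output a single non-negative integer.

Answer: 1

Derivation:
Spec: pairs=3 depth=3 groups=1
Count(depth <= 3) = 2
Count(depth <= 2) = 1
Count(depth == 3) = 2 - 1 = 1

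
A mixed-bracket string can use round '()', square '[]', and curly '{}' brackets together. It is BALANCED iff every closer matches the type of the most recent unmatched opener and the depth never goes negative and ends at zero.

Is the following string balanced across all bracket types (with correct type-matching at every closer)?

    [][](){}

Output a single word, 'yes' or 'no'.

pos 0: push '['; stack = [
pos 1: ']' matches '['; pop; stack = (empty)
pos 2: push '['; stack = [
pos 3: ']' matches '['; pop; stack = (empty)
pos 4: push '('; stack = (
pos 5: ')' matches '('; pop; stack = (empty)
pos 6: push '{'; stack = {
pos 7: '}' matches '{'; pop; stack = (empty)
end: stack empty → VALID
Verdict: properly nested → yes

Answer: yes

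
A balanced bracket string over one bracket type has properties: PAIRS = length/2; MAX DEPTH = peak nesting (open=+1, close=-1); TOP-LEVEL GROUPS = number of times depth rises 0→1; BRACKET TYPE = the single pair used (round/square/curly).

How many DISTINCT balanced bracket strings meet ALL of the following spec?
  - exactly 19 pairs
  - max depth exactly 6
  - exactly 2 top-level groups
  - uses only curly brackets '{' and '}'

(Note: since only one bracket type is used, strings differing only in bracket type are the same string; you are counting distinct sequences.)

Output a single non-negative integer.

Answer: 125192392

Derivation:
Spec: pairs=19 depth=6 groups=2
Count(depth <= 6) = 236396426
Count(depth <= 5) = 111204034
Count(depth == 6) = 236396426 - 111204034 = 125192392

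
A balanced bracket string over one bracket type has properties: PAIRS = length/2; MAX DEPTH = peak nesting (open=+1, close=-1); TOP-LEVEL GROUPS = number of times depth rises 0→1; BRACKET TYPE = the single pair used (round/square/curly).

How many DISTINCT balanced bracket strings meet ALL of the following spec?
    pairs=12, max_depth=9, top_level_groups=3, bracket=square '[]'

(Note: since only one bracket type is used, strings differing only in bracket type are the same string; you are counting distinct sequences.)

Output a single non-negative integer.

Spec: pairs=12 depth=9 groups=3
Count(depth <= 9) = 41987
Count(depth <= 8) = 41936
Count(depth == 9) = 41987 - 41936 = 51

Answer: 51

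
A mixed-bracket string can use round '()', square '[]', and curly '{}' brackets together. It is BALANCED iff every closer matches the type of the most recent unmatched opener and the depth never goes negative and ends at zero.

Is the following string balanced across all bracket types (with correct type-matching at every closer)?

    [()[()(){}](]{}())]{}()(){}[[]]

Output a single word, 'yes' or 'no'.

pos 0: push '['; stack = [
pos 1: push '('; stack = [(
pos 2: ')' matches '('; pop; stack = [
pos 3: push '['; stack = [[
pos 4: push '('; stack = [[(
pos 5: ')' matches '('; pop; stack = [[
pos 6: push '('; stack = [[(
pos 7: ')' matches '('; pop; stack = [[
pos 8: push '{'; stack = [[{
pos 9: '}' matches '{'; pop; stack = [[
pos 10: ']' matches '['; pop; stack = [
pos 11: push '('; stack = [(
pos 12: saw closer ']' but top of stack is '(' (expected ')') → INVALID
Verdict: type mismatch at position 12: ']' closes '(' → no

Answer: no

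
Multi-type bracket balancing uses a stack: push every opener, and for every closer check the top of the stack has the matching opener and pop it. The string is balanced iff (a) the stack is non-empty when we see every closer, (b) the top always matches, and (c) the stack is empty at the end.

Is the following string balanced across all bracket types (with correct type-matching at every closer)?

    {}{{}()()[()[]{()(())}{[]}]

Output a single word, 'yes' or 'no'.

pos 0: push '{'; stack = {
pos 1: '}' matches '{'; pop; stack = (empty)
pos 2: push '{'; stack = {
pos 3: push '{'; stack = {{
pos 4: '}' matches '{'; pop; stack = {
pos 5: push '('; stack = {(
pos 6: ')' matches '('; pop; stack = {
pos 7: push '('; stack = {(
pos 8: ')' matches '('; pop; stack = {
pos 9: push '['; stack = {[
pos 10: push '('; stack = {[(
pos 11: ')' matches '('; pop; stack = {[
pos 12: push '['; stack = {[[
pos 13: ']' matches '['; pop; stack = {[
pos 14: push '{'; stack = {[{
pos 15: push '('; stack = {[{(
pos 16: ')' matches '('; pop; stack = {[{
pos 17: push '('; stack = {[{(
pos 18: push '('; stack = {[{((
pos 19: ')' matches '('; pop; stack = {[{(
pos 20: ')' matches '('; pop; stack = {[{
pos 21: '}' matches '{'; pop; stack = {[
pos 22: push '{'; stack = {[{
pos 23: push '['; stack = {[{[
pos 24: ']' matches '['; pop; stack = {[{
pos 25: '}' matches '{'; pop; stack = {[
pos 26: ']' matches '['; pop; stack = {
end: stack still non-empty ({) → INVALID
Verdict: unclosed openers at end: { → no

Answer: no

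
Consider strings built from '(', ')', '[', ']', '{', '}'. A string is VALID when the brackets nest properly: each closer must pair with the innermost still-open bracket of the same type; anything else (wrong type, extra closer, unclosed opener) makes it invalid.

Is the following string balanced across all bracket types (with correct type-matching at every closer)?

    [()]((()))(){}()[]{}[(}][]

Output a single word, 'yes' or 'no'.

Answer: no

Derivation:
pos 0: push '['; stack = [
pos 1: push '('; stack = [(
pos 2: ')' matches '('; pop; stack = [
pos 3: ']' matches '['; pop; stack = (empty)
pos 4: push '('; stack = (
pos 5: push '('; stack = ((
pos 6: push '('; stack = (((
pos 7: ')' matches '('; pop; stack = ((
pos 8: ')' matches '('; pop; stack = (
pos 9: ')' matches '('; pop; stack = (empty)
pos 10: push '('; stack = (
pos 11: ')' matches '('; pop; stack = (empty)
pos 12: push '{'; stack = {
pos 13: '}' matches '{'; pop; stack = (empty)
pos 14: push '('; stack = (
pos 15: ')' matches '('; pop; stack = (empty)
pos 16: push '['; stack = [
pos 17: ']' matches '['; pop; stack = (empty)
pos 18: push '{'; stack = {
pos 19: '}' matches '{'; pop; stack = (empty)
pos 20: push '['; stack = [
pos 21: push '('; stack = [(
pos 22: saw closer '}' but top of stack is '(' (expected ')') → INVALID
Verdict: type mismatch at position 22: '}' closes '(' → no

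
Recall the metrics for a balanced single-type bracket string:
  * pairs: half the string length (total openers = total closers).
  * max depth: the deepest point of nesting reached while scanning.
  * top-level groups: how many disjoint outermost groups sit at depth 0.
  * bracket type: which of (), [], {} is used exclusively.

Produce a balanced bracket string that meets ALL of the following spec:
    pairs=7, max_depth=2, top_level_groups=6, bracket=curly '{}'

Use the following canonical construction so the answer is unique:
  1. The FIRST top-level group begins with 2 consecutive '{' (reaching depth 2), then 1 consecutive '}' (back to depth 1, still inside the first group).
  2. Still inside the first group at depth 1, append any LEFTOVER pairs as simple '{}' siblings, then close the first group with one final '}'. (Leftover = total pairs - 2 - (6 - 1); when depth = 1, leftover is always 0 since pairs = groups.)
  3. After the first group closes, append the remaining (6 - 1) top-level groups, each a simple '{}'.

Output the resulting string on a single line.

Answer: {{}}{}{}{}{}{}

Derivation:
Spec: pairs=7 depth=2 groups=6
Leftover pairs = 7 - 2 - (6-1) = 0
First group: deep chain of depth 2 + 0 sibling pairs
Remaining 5 groups: simple '{}' each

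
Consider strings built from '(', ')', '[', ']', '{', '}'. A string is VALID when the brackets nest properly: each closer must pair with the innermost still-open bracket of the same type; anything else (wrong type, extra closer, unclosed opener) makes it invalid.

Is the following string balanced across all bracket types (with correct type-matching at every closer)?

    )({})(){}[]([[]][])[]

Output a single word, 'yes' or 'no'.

Answer: no

Derivation:
pos 0: saw closer ')' but stack is empty → INVALID
Verdict: unmatched closer ')' at position 0 → no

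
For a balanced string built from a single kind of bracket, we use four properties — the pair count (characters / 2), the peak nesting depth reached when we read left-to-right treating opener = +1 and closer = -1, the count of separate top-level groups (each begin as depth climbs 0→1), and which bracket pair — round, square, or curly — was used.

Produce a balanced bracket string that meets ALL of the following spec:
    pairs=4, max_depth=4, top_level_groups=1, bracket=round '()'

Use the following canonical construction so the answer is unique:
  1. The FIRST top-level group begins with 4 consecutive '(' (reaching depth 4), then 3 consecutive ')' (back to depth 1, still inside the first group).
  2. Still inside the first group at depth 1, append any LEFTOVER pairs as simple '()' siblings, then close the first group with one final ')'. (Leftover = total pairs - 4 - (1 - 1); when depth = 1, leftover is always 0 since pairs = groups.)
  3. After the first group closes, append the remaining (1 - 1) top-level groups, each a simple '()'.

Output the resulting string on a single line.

Answer: (((())))

Derivation:
Spec: pairs=4 depth=4 groups=1
Leftover pairs = 4 - 4 - (1-1) = 0
First group: deep chain of depth 4 + 0 sibling pairs
Remaining 0 groups: simple '()' each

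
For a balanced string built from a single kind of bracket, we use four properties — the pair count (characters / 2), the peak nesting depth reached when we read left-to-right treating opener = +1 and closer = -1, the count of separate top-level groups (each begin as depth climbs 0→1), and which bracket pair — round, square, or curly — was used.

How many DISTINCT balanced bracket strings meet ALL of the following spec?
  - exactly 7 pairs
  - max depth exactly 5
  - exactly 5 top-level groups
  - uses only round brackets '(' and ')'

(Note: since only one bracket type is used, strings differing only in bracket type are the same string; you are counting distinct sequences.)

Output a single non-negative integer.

Spec: pairs=7 depth=5 groups=5
Count(depth <= 5) = 20
Count(depth <= 4) = 20
Count(depth == 5) = 20 - 20 = 0

Answer: 0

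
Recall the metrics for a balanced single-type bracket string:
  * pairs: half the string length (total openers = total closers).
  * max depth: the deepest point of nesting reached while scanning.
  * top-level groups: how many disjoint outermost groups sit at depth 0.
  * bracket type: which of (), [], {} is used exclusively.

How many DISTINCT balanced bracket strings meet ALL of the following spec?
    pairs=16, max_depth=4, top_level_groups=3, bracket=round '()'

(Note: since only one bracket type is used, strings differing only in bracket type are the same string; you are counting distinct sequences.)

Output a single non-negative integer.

Spec: pairs=16 depth=4 groups=3
Count(depth <= 4) = 1492209
Count(depth <= 3) = 153600
Count(depth == 4) = 1492209 - 153600 = 1338609

Answer: 1338609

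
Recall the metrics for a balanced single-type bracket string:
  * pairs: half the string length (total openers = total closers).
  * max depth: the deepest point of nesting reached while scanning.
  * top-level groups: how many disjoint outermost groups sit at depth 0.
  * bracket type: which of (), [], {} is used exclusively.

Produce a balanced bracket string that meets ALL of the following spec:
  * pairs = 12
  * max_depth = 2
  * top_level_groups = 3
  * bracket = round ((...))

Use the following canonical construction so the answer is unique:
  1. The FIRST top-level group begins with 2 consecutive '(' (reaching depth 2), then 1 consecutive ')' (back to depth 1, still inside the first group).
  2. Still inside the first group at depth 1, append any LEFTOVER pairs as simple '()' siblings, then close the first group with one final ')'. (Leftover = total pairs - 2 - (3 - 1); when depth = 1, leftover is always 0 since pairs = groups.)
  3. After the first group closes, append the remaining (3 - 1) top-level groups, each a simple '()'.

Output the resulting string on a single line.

Spec: pairs=12 depth=2 groups=3
Leftover pairs = 12 - 2 - (3-1) = 8
First group: deep chain of depth 2 + 8 sibling pairs
Remaining 2 groups: simple '()' each

Answer: (()()()()()()()()())()()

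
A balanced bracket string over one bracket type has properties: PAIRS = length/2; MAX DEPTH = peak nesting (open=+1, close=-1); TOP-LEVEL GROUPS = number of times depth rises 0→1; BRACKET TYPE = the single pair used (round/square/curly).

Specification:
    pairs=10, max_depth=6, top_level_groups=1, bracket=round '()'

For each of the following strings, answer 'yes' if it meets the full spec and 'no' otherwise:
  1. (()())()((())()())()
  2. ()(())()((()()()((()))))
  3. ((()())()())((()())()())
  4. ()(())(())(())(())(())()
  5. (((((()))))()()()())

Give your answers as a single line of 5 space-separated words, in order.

Answer: no no no no yes

Derivation:
String 1 '(()())()((())()())()': depth seq [1 2 1 2 1 0 1 0 1 2 3 2 1 2 1 2 1 0 1 0]
  -> pairs=10 depth=3 groups=4 -> no
String 2 '()(())()((()()()((()))))': depth seq [1 0 1 2 1 0 1 0 1 2 3 2 3 2 3 2 3 4 5 4 3 2 1 0]
  -> pairs=12 depth=5 groups=4 -> no
String 3 '((()())()())((()())()())': depth seq [1 2 3 2 3 2 1 2 1 2 1 0 1 2 3 2 3 2 1 2 1 2 1 0]
  -> pairs=12 depth=3 groups=2 -> no
String 4 '()(())(())(())(())(())()': depth seq [1 0 1 2 1 0 1 2 1 0 1 2 1 0 1 2 1 0 1 2 1 0 1 0]
  -> pairs=12 depth=2 groups=7 -> no
String 5 '(((((()))))()()()())': depth seq [1 2 3 4 5 6 5 4 3 2 1 2 1 2 1 2 1 2 1 0]
  -> pairs=10 depth=6 groups=1 -> yes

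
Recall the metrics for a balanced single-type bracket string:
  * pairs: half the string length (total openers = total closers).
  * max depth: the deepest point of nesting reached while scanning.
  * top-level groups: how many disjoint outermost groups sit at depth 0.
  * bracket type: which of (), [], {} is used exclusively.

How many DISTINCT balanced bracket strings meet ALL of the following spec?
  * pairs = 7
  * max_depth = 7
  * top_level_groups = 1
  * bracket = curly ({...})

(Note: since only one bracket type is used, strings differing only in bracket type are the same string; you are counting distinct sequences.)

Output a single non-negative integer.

Spec: pairs=7 depth=7 groups=1
Count(depth <= 7) = 132
Count(depth <= 6) = 131
Count(depth == 7) = 132 - 131 = 1

Answer: 1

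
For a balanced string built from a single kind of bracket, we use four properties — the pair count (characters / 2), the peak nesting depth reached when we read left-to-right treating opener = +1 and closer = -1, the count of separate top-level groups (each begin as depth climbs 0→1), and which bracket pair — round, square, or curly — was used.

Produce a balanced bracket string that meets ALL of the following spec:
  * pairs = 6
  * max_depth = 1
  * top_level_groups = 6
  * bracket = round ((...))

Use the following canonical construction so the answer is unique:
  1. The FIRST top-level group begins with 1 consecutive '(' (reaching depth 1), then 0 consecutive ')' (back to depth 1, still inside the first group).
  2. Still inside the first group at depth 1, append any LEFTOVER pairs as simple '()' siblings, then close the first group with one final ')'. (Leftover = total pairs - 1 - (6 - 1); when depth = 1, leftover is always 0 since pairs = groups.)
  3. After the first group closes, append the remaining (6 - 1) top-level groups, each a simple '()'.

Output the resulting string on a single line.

Spec: pairs=6 depth=1 groups=6
Leftover pairs = 6 - 1 - (6-1) = 0
First group: deep chain of depth 1 + 0 sibling pairs
Remaining 5 groups: simple '()' each

Answer: ()()()()()()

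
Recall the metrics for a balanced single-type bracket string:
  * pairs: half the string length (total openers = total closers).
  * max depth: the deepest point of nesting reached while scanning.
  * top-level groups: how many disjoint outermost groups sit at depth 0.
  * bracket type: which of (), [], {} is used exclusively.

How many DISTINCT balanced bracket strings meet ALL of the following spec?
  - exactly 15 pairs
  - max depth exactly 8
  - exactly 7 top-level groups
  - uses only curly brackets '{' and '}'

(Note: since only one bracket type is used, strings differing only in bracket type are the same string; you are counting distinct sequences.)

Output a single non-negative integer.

Answer: 133

Derivation:
Spec: pairs=15 depth=8 groups=7
Count(depth <= 8) = 149219
Count(depth <= 7) = 149086
Count(depth == 8) = 149219 - 149086 = 133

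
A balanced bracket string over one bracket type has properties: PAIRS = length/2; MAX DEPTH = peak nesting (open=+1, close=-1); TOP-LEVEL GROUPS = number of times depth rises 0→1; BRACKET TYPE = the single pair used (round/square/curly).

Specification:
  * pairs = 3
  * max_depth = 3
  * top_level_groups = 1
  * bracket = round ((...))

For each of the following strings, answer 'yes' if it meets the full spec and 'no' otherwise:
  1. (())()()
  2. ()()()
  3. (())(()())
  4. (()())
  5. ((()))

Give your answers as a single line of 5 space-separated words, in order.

String 1 '(())()()': depth seq [1 2 1 0 1 0 1 0]
  -> pairs=4 depth=2 groups=3 -> no
String 2 '()()()': depth seq [1 0 1 0 1 0]
  -> pairs=3 depth=1 groups=3 -> no
String 3 '(())(()())': depth seq [1 2 1 0 1 2 1 2 1 0]
  -> pairs=5 depth=2 groups=2 -> no
String 4 '(()())': depth seq [1 2 1 2 1 0]
  -> pairs=3 depth=2 groups=1 -> no
String 5 '((()))': depth seq [1 2 3 2 1 0]
  -> pairs=3 depth=3 groups=1 -> yes

Answer: no no no no yes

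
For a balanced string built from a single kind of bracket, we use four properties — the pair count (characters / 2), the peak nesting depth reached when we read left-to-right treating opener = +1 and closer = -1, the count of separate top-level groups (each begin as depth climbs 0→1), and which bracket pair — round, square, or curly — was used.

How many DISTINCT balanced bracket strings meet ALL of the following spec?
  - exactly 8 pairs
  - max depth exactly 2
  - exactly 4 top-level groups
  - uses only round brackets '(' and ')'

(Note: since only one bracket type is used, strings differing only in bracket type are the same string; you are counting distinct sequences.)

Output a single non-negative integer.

Spec: pairs=8 depth=2 groups=4
Count(depth <= 2) = 35
Count(depth <= 1) = 0
Count(depth == 2) = 35 - 0 = 35

Answer: 35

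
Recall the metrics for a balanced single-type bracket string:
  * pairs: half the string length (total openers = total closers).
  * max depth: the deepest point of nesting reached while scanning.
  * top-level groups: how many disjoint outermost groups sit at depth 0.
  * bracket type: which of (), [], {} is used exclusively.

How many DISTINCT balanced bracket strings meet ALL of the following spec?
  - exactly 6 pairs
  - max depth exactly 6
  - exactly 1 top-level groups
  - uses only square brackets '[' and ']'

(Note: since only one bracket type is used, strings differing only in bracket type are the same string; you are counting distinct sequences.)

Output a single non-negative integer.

Answer: 1

Derivation:
Spec: pairs=6 depth=6 groups=1
Count(depth <= 6) = 42
Count(depth <= 5) = 41
Count(depth == 6) = 42 - 41 = 1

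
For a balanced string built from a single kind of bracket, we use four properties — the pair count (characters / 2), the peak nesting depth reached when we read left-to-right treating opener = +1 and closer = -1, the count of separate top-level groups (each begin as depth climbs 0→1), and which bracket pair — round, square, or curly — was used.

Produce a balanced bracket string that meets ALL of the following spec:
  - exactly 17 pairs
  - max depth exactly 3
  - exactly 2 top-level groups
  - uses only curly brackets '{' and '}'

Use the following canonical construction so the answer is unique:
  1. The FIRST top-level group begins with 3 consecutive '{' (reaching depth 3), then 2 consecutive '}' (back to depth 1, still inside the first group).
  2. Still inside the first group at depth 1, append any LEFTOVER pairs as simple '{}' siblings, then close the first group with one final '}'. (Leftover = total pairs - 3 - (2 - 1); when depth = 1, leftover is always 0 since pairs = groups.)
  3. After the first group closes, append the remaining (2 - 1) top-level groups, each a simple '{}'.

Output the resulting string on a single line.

Spec: pairs=17 depth=3 groups=2
Leftover pairs = 17 - 3 - (2-1) = 13
First group: deep chain of depth 3 + 13 sibling pairs
Remaining 1 groups: simple '{}' each

Answer: {{{}}{}{}{}{}{}{}{}{}{}{}{}{}{}}{}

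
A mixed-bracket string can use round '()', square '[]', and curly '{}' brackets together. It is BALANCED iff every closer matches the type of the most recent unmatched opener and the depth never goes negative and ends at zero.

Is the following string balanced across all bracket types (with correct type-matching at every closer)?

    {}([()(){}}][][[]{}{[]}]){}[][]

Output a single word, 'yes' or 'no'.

pos 0: push '{'; stack = {
pos 1: '}' matches '{'; pop; stack = (empty)
pos 2: push '('; stack = (
pos 3: push '['; stack = ([
pos 4: push '('; stack = ([(
pos 5: ')' matches '('; pop; stack = ([
pos 6: push '('; stack = ([(
pos 7: ')' matches '('; pop; stack = ([
pos 8: push '{'; stack = ([{
pos 9: '}' matches '{'; pop; stack = ([
pos 10: saw closer '}' but top of stack is '[' (expected ']') → INVALID
Verdict: type mismatch at position 10: '}' closes '[' → no

Answer: no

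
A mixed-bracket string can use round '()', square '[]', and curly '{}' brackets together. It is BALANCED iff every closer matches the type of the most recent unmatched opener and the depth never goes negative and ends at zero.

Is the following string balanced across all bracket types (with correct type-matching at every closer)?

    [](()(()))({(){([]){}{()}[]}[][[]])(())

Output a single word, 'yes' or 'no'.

pos 0: push '['; stack = [
pos 1: ']' matches '['; pop; stack = (empty)
pos 2: push '('; stack = (
pos 3: push '('; stack = ((
pos 4: ')' matches '('; pop; stack = (
pos 5: push '('; stack = ((
pos 6: push '('; stack = (((
pos 7: ')' matches '('; pop; stack = ((
pos 8: ')' matches '('; pop; stack = (
pos 9: ')' matches '('; pop; stack = (empty)
pos 10: push '('; stack = (
pos 11: push '{'; stack = ({
pos 12: push '('; stack = ({(
pos 13: ')' matches '('; pop; stack = ({
pos 14: push '{'; stack = ({{
pos 15: push '('; stack = ({{(
pos 16: push '['; stack = ({{([
pos 17: ']' matches '['; pop; stack = ({{(
pos 18: ')' matches '('; pop; stack = ({{
pos 19: push '{'; stack = ({{{
pos 20: '}' matches '{'; pop; stack = ({{
pos 21: push '{'; stack = ({{{
pos 22: push '('; stack = ({{{(
pos 23: ')' matches '('; pop; stack = ({{{
pos 24: '}' matches '{'; pop; stack = ({{
pos 25: push '['; stack = ({{[
pos 26: ']' matches '['; pop; stack = ({{
pos 27: '}' matches '{'; pop; stack = ({
pos 28: push '['; stack = ({[
pos 29: ']' matches '['; pop; stack = ({
pos 30: push '['; stack = ({[
pos 31: push '['; stack = ({[[
pos 32: ']' matches '['; pop; stack = ({[
pos 33: ']' matches '['; pop; stack = ({
pos 34: saw closer ')' but top of stack is '{' (expected '}') → INVALID
Verdict: type mismatch at position 34: ')' closes '{' → no

Answer: no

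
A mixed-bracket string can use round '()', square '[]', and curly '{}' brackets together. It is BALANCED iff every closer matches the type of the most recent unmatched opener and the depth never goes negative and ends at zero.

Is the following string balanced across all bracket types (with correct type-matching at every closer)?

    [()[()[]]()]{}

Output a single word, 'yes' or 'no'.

pos 0: push '['; stack = [
pos 1: push '('; stack = [(
pos 2: ')' matches '('; pop; stack = [
pos 3: push '['; stack = [[
pos 4: push '('; stack = [[(
pos 5: ')' matches '('; pop; stack = [[
pos 6: push '['; stack = [[[
pos 7: ']' matches '['; pop; stack = [[
pos 8: ']' matches '['; pop; stack = [
pos 9: push '('; stack = [(
pos 10: ')' matches '('; pop; stack = [
pos 11: ']' matches '['; pop; stack = (empty)
pos 12: push '{'; stack = {
pos 13: '}' matches '{'; pop; stack = (empty)
end: stack empty → VALID
Verdict: properly nested → yes

Answer: yes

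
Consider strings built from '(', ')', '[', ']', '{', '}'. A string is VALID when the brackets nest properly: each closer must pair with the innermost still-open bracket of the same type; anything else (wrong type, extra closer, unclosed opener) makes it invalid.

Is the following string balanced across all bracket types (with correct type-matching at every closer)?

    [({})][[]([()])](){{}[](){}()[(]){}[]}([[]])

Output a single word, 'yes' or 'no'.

pos 0: push '['; stack = [
pos 1: push '('; stack = [(
pos 2: push '{'; stack = [({
pos 3: '}' matches '{'; pop; stack = [(
pos 4: ')' matches '('; pop; stack = [
pos 5: ']' matches '['; pop; stack = (empty)
pos 6: push '['; stack = [
pos 7: push '['; stack = [[
pos 8: ']' matches '['; pop; stack = [
pos 9: push '('; stack = [(
pos 10: push '['; stack = [([
pos 11: push '('; stack = [([(
pos 12: ')' matches '('; pop; stack = [([
pos 13: ']' matches '['; pop; stack = [(
pos 14: ')' matches '('; pop; stack = [
pos 15: ']' matches '['; pop; stack = (empty)
pos 16: push '('; stack = (
pos 17: ')' matches '('; pop; stack = (empty)
pos 18: push '{'; stack = {
pos 19: push '{'; stack = {{
pos 20: '}' matches '{'; pop; stack = {
pos 21: push '['; stack = {[
pos 22: ']' matches '['; pop; stack = {
pos 23: push '('; stack = {(
pos 24: ')' matches '('; pop; stack = {
pos 25: push '{'; stack = {{
pos 26: '}' matches '{'; pop; stack = {
pos 27: push '('; stack = {(
pos 28: ')' matches '('; pop; stack = {
pos 29: push '['; stack = {[
pos 30: push '('; stack = {[(
pos 31: saw closer ']' but top of stack is '(' (expected ')') → INVALID
Verdict: type mismatch at position 31: ']' closes '(' → no

Answer: no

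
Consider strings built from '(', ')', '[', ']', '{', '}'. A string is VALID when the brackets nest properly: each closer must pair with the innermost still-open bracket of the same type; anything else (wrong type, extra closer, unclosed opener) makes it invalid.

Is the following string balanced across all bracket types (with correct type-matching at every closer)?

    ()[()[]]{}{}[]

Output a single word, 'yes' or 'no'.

pos 0: push '('; stack = (
pos 1: ')' matches '('; pop; stack = (empty)
pos 2: push '['; stack = [
pos 3: push '('; stack = [(
pos 4: ')' matches '('; pop; stack = [
pos 5: push '['; stack = [[
pos 6: ']' matches '['; pop; stack = [
pos 7: ']' matches '['; pop; stack = (empty)
pos 8: push '{'; stack = {
pos 9: '}' matches '{'; pop; stack = (empty)
pos 10: push '{'; stack = {
pos 11: '}' matches '{'; pop; stack = (empty)
pos 12: push '['; stack = [
pos 13: ']' matches '['; pop; stack = (empty)
end: stack empty → VALID
Verdict: properly nested → yes

Answer: yes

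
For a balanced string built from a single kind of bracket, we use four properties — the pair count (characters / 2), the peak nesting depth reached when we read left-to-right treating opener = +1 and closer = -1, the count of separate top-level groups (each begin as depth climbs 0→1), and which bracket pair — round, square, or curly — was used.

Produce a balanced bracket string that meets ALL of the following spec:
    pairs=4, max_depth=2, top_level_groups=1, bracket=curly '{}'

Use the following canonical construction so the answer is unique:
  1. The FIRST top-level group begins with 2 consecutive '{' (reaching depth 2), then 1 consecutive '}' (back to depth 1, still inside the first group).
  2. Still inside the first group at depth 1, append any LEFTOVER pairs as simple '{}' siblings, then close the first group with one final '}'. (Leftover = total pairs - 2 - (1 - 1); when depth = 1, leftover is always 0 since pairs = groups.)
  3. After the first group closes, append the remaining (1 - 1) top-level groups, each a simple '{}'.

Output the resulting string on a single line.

Spec: pairs=4 depth=2 groups=1
Leftover pairs = 4 - 2 - (1-1) = 2
First group: deep chain of depth 2 + 2 sibling pairs
Remaining 0 groups: simple '{}' each

Answer: {{}{}{}}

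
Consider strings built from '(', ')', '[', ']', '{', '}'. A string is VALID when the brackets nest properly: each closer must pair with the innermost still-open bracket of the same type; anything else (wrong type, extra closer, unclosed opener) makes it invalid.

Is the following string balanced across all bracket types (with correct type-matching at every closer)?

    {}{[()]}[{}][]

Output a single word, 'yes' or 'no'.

Answer: yes

Derivation:
pos 0: push '{'; stack = {
pos 1: '}' matches '{'; pop; stack = (empty)
pos 2: push '{'; stack = {
pos 3: push '['; stack = {[
pos 4: push '('; stack = {[(
pos 5: ')' matches '('; pop; stack = {[
pos 6: ']' matches '['; pop; stack = {
pos 7: '}' matches '{'; pop; stack = (empty)
pos 8: push '['; stack = [
pos 9: push '{'; stack = [{
pos 10: '}' matches '{'; pop; stack = [
pos 11: ']' matches '['; pop; stack = (empty)
pos 12: push '['; stack = [
pos 13: ']' matches '['; pop; stack = (empty)
end: stack empty → VALID
Verdict: properly nested → yes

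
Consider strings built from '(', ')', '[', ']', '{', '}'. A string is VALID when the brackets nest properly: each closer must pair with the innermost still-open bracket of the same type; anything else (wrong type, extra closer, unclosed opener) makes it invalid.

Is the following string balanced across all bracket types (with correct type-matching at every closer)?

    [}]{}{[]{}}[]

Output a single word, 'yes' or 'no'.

Answer: no

Derivation:
pos 0: push '['; stack = [
pos 1: saw closer '}' but top of stack is '[' (expected ']') → INVALID
Verdict: type mismatch at position 1: '}' closes '[' → no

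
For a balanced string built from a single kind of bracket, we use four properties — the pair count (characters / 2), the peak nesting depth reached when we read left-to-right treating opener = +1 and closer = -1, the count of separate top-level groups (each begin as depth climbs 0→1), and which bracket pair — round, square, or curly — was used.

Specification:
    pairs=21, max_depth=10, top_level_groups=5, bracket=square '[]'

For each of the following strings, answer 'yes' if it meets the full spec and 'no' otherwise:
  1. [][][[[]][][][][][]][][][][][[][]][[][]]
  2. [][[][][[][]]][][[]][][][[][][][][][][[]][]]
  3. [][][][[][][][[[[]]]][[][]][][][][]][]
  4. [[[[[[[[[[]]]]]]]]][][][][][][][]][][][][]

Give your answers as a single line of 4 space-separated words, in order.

String 1 '[][][[[]][][][][][]][][][][][[][]][[][]]': depth seq [1 0 1 0 1 2 3 2 1 2 1 2 1 2 1 2 1 2 1 0 1 0 1 0 1 0 1 0 1 2 1 2 1 0 1 2 1 2 1 0]
  -> pairs=20 depth=3 groups=9 -> no
String 2 '[][[][][[][]]][][[]][][][[][][][][][][[]][]]': depth seq [1 0 1 2 1 2 1 2 3 2 3 2 1 0 1 0 1 2 1 0 1 0 1 0 1 2 1 2 1 2 1 2 1 2 1 2 1 2 3 2 1 2 1 0]
  -> pairs=22 depth=3 groups=7 -> no
String 3 '[][][][[][][][[[[]]]][[][]][][][][]][]': depth seq [1 0 1 0 1 0 1 2 1 2 1 2 1 2 3 4 5 4 3 2 1 2 3 2 3 2 1 2 1 2 1 2 1 2 1 0 1 0]
  -> pairs=19 depth=5 groups=5 -> no
String 4 '[[[[[[[[[[]]]]]]]]][][][][][][][]][][][][]': depth seq [1 2 3 4 5 6 7 8 9 10 9 8 7 6 5 4 3 2 1 2 1 2 1 2 1 2 1 2 1 2 1 2 1 0 1 0 1 0 1 0 1 0]
  -> pairs=21 depth=10 groups=5 -> yes

Answer: no no no yes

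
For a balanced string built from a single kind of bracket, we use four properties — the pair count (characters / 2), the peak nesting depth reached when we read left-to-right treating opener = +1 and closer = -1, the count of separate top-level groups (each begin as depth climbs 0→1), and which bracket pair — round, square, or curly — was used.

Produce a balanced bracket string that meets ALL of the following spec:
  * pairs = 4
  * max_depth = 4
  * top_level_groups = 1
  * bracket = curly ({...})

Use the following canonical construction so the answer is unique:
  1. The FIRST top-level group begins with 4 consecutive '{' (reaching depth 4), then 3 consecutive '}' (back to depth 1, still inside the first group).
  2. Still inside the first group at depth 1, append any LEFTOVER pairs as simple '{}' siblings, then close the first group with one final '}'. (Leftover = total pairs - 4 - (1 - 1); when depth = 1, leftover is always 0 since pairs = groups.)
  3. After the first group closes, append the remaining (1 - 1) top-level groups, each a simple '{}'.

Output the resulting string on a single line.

Answer: {{{{}}}}

Derivation:
Spec: pairs=4 depth=4 groups=1
Leftover pairs = 4 - 4 - (1-1) = 0
First group: deep chain of depth 4 + 0 sibling pairs
Remaining 0 groups: simple '{}' each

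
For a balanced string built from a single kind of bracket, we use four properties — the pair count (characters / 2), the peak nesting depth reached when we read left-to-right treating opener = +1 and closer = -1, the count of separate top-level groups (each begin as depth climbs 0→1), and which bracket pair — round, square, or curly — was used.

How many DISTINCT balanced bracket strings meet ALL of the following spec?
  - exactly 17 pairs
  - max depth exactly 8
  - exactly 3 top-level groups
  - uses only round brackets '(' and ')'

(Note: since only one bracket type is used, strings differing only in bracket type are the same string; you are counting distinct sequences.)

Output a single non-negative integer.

Spec: pairs=17 depth=8 groups=3
Count(depth <= 8) = 24654321
Count(depth <= 7) = 22690560
Count(depth == 8) = 24654321 - 22690560 = 1963761

Answer: 1963761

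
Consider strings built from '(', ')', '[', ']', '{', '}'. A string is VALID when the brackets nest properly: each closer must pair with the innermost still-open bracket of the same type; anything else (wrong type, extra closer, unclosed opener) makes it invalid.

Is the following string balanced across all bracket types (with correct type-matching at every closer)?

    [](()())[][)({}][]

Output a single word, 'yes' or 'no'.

pos 0: push '['; stack = [
pos 1: ']' matches '['; pop; stack = (empty)
pos 2: push '('; stack = (
pos 3: push '('; stack = ((
pos 4: ')' matches '('; pop; stack = (
pos 5: push '('; stack = ((
pos 6: ')' matches '('; pop; stack = (
pos 7: ')' matches '('; pop; stack = (empty)
pos 8: push '['; stack = [
pos 9: ']' matches '['; pop; stack = (empty)
pos 10: push '['; stack = [
pos 11: saw closer ')' but top of stack is '[' (expected ']') → INVALID
Verdict: type mismatch at position 11: ')' closes '[' → no

Answer: no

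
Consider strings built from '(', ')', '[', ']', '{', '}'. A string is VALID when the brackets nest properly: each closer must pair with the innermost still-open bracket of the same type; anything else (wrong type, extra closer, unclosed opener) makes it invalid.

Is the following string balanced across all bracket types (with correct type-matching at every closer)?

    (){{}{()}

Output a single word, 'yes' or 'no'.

Answer: no

Derivation:
pos 0: push '('; stack = (
pos 1: ')' matches '('; pop; stack = (empty)
pos 2: push '{'; stack = {
pos 3: push '{'; stack = {{
pos 4: '}' matches '{'; pop; stack = {
pos 5: push '{'; stack = {{
pos 6: push '('; stack = {{(
pos 7: ')' matches '('; pop; stack = {{
pos 8: '}' matches '{'; pop; stack = {
end: stack still non-empty ({) → INVALID
Verdict: unclosed openers at end: { → no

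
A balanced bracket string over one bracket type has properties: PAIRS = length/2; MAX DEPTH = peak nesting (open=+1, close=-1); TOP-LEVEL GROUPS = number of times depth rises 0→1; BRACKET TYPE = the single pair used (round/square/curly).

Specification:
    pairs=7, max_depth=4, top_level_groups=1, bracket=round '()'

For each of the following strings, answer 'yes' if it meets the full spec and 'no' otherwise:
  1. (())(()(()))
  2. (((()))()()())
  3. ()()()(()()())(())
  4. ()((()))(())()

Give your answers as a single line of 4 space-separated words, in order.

String 1 '(())(()(()))': depth seq [1 2 1 0 1 2 1 2 3 2 1 0]
  -> pairs=6 depth=3 groups=2 -> no
String 2 '(((()))()()())': depth seq [1 2 3 4 3 2 1 2 1 2 1 2 1 0]
  -> pairs=7 depth=4 groups=1 -> yes
String 3 '()()()(()()())(())': depth seq [1 0 1 0 1 0 1 2 1 2 1 2 1 0 1 2 1 0]
  -> pairs=9 depth=2 groups=5 -> no
String 4 '()((()))(())()': depth seq [1 0 1 2 3 2 1 0 1 2 1 0 1 0]
  -> pairs=7 depth=3 groups=4 -> no

Answer: no yes no no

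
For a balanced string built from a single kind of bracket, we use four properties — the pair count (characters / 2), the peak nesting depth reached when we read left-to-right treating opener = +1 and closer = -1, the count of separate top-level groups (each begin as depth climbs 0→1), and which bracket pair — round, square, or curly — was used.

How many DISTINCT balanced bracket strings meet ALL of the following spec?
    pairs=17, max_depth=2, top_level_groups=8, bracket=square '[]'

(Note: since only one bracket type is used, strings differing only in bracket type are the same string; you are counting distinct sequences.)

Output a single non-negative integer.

Answer: 11440

Derivation:
Spec: pairs=17 depth=2 groups=8
Count(depth <= 2) = 11440
Count(depth <= 1) = 0
Count(depth == 2) = 11440 - 0 = 11440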